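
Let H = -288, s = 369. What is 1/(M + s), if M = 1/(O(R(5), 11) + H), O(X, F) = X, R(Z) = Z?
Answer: 283/104426 ≈ 0.0027101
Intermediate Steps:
M = -1/283 (M = 1/(5 - 288) = 1/(-283) = -1/283 ≈ -0.0035336)
1/(M + s) = 1/(-1/283 + 369) = 1/(104426/283) = 283/104426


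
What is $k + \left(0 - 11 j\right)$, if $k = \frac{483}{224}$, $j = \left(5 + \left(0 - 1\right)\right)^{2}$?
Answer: $- \frac{5563}{32} \approx -173.84$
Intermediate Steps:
$j = 16$ ($j = \left(5 - 1\right)^{2} = 4^{2} = 16$)
$k = \frac{69}{32}$ ($k = 483 \cdot \frac{1}{224} = \frac{69}{32} \approx 2.1563$)
$k + \left(0 - 11 j\right) = \frac{69}{32} + \left(0 - 176\right) = \frac{69}{32} - 176 = - \frac{5563}{32}$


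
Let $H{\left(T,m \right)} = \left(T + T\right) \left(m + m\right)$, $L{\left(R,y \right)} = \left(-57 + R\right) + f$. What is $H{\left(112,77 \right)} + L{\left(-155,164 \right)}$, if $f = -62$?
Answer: $34222$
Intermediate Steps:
$L{\left(R,y \right)} = -119 + R$ ($L{\left(R,y \right)} = \left(-57 + R\right) - 62 = -119 + R$)
$H{\left(T,m \right)} = 4 T m$ ($H{\left(T,m \right)} = 2 T 2 m = 4 T m$)
$H{\left(112,77 \right)} + L{\left(-155,164 \right)} = 4 \cdot 112 \cdot 77 - 274 = 34496 - 274 = 34222$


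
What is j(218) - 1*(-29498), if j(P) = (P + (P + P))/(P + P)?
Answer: 58999/2 ≈ 29500.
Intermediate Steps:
j(P) = 3/2 (j(P) = (P + 2*P)/((2*P)) = (3*P)*(1/(2*P)) = 3/2)
j(218) - 1*(-29498) = 3/2 - 1*(-29498) = 3/2 + 29498 = 58999/2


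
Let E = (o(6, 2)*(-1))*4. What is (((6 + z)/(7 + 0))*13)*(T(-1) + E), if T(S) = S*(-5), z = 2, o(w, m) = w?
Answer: -1976/7 ≈ -282.29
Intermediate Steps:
E = -24 (E = (6*(-1))*4 = -6*4 = -24)
T(S) = -5*S
(((6 + z)/(7 + 0))*13)*(T(-1) + E) = (((6 + 2)/(7 + 0))*13)*(-5*(-1) - 24) = ((8/7)*13)*(5 - 24) = ((8*(1/7))*13)*(-19) = ((8/7)*13)*(-19) = (104/7)*(-19) = -1976/7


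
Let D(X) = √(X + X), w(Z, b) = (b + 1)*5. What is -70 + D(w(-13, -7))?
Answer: -70 + 2*I*√15 ≈ -70.0 + 7.746*I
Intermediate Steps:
w(Z, b) = 5 + 5*b (w(Z, b) = (1 + b)*5 = 5 + 5*b)
D(X) = √2*√X (D(X) = √(2*X) = √2*√X)
-70 + D(w(-13, -7)) = -70 + √2*√(5 + 5*(-7)) = -70 + √2*√(5 - 35) = -70 + √2*√(-30) = -70 + √2*(I*√30) = -70 + 2*I*√15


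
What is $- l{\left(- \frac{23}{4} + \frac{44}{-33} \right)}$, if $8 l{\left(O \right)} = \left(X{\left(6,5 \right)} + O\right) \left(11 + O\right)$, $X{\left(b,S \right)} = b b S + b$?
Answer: $- \frac{100909}{1152} \approx -87.595$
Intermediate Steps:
$X{\left(b,S \right)} = b + S b^{2}$ ($X{\left(b,S \right)} = b^{2} S + b = S b^{2} + b = b + S b^{2}$)
$l{\left(O \right)} = \frac{\left(11 + O\right) \left(186 + O\right)}{8}$ ($l{\left(O \right)} = \frac{\left(6 \left(1 + 5 \cdot 6\right) + O\right) \left(11 + O\right)}{8} = \frac{\left(6 \left(1 + 30\right) + O\right) \left(11 + O\right)}{8} = \frac{\left(6 \cdot 31 + O\right) \left(11 + O\right)}{8} = \frac{\left(186 + O\right) \left(11 + O\right)}{8} = \frac{\left(11 + O\right) \left(186 + O\right)}{8}$)
$- l{\left(- \frac{23}{4} + \frac{44}{-33} \right)} = - (\frac{1023}{4} + \frac{\left(- \frac{23}{4} + \frac{44}{-33}\right)^{2}}{8} + \frac{197 \left(- \frac{23}{4} + \frac{44}{-33}\right)}{8}) = - (\frac{1023}{4} + \frac{\left(\left(-23\right) \frac{1}{4} + 44 \left(- \frac{1}{33}\right)\right)^{2}}{8} + \frac{197 \left(\left(-23\right) \frac{1}{4} + 44 \left(- \frac{1}{33}\right)\right)}{8}) = - (\frac{1023}{4} + \frac{\left(- \frac{23}{4} - \frac{4}{3}\right)^{2}}{8} + \frac{197 \left(- \frac{23}{4} - \frac{4}{3}\right)}{8}) = - (\frac{1023}{4} + \frac{\left(- \frac{85}{12}\right)^{2}}{8} + \frac{197}{8} \left(- \frac{85}{12}\right)) = - (\frac{1023}{4} + \frac{1}{8} \cdot \frac{7225}{144} - \frac{16745}{96}) = - (\frac{1023}{4} + \frac{7225}{1152} - \frac{16745}{96}) = \left(-1\right) \frac{100909}{1152} = - \frac{100909}{1152}$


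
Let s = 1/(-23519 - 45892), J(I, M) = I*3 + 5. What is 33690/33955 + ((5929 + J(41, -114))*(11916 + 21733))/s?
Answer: -96070879725414555/6791 ≈ -1.4147e+13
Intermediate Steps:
J(I, M) = 5 + 3*I (J(I, M) = 3*I + 5 = 5 + 3*I)
s = -1/69411 (s = 1/(-69411) = -1/69411 ≈ -1.4407e-5)
33690/33955 + ((5929 + J(41, -114))*(11916 + 21733))/s = 33690/33955 + ((5929 + (5 + 3*41))*(11916 + 21733))/(-1/69411) = 33690*(1/33955) + ((5929 + (5 + 123))*33649)*(-69411) = 6738/6791 + ((5929 + 128)*33649)*(-69411) = 6738/6791 + (6057*33649)*(-69411) = 6738/6791 + 203811993*(-69411) = 6738/6791 - 14146794246123 = -96070879725414555/6791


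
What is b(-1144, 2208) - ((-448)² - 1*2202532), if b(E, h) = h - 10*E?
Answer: 2015476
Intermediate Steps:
b(-1144, 2208) - ((-448)² - 1*2202532) = (2208 - 10*(-1144)) - ((-448)² - 1*2202532) = (2208 + 11440) - (200704 - 2202532) = 13648 - 1*(-2001828) = 13648 + 2001828 = 2015476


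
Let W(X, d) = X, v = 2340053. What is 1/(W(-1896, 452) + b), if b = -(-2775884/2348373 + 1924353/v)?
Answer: -5495317283769/10417144952971841 ≈ -0.00052753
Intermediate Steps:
b = 1976617054183/5495317283769 (b = -(-2775884/2348373 + 1924353/2340053) = -1*(-1976617054183/5495317283769) = 1976617054183/5495317283769 ≈ 0.35969)
1/(W(-1896, 452) + b) = 1/(-1896 + 1976617054183/5495317283769) = 1/(-10417144952971841/5495317283769) = -5495317283769/10417144952971841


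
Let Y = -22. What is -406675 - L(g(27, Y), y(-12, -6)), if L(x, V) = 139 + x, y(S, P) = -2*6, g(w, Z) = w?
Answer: -406841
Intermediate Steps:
y(S, P) = -12
-406675 - L(g(27, Y), y(-12, -6)) = -406675 - (139 + 27) = -406675 - 1*166 = -406675 - 166 = -406841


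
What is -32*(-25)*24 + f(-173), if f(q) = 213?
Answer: 19413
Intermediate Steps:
-32*(-25)*24 + f(-173) = -32*(-25)*24 + 213 = 800*24 + 213 = 19200 + 213 = 19413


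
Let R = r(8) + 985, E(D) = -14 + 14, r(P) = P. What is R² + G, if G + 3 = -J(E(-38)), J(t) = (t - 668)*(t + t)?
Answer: 986046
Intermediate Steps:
E(D) = 0
J(t) = 2*t*(-668 + t) (J(t) = (-668 + t)*(2*t) = 2*t*(-668 + t))
R = 993 (R = 8 + 985 = 993)
G = -3 (G = -3 - 2*0*(-668 + 0) = -3 - 2*0*(-668) = -3 - 1*0 = -3 + 0 = -3)
R² + G = 993² - 3 = 986049 - 3 = 986046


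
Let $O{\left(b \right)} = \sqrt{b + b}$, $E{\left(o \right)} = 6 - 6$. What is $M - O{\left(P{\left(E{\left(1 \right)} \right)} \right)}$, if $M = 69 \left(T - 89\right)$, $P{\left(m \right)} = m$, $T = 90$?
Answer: $69$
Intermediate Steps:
$E{\left(o \right)} = 0$ ($E{\left(o \right)} = 6 - 6 = 0$)
$M = 69$ ($M = 69 \left(90 - 89\right) = 69 \cdot 1 = 69$)
$O{\left(b \right)} = \sqrt{2} \sqrt{b}$ ($O{\left(b \right)} = \sqrt{2 b} = \sqrt{2} \sqrt{b}$)
$M - O{\left(P{\left(E{\left(1 \right)} \right)} \right)} = 69 - \sqrt{2} \sqrt{0} = 69 - \sqrt{2} \cdot 0 = 69 - 0 = 69 + 0 = 69$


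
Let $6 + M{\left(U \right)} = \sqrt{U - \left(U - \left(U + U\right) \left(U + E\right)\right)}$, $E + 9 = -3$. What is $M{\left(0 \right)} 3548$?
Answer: $-21288$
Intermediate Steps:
$E = -12$ ($E = -9 - 3 = -12$)
$M{\left(U \right)} = -6 + \sqrt{2} \sqrt{U \left(-12 + U\right)}$ ($M{\left(U \right)} = -6 + \sqrt{U - \left(U - \left(U + U\right) \left(U - 12\right)\right)} = -6 + \sqrt{U - \left(U - 2 U \left(-12 + U\right)\right)} = -6 + \sqrt{U + \left(2 U \left(-12 + U\right) - U\right)} = -6 + \sqrt{U + \left(- U + 2 U \left(-12 + U\right)\right)} = -6 + \sqrt{2 U \left(-12 + U\right)} = -6 + \sqrt{2} \sqrt{U \left(-12 + U\right)}$)
$M{\left(0 \right)} 3548 = \left(-6 + \sqrt{2} \sqrt{0 \left(-12 + 0\right)}\right) 3548 = \left(-6 + \sqrt{2} \sqrt{0 \left(-12\right)}\right) 3548 = \left(-6 + \sqrt{2} \sqrt{0}\right) 3548 = \left(-6 + \sqrt{2} \cdot 0\right) 3548 = \left(-6 + 0\right) 3548 = \left(-6\right) 3548 = -21288$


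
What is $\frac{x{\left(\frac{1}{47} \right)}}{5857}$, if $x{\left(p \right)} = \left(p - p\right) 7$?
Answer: $0$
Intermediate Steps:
$x{\left(p \right)} = 0$ ($x{\left(p \right)} = 0 \cdot 7 = 0$)
$\frac{x{\left(\frac{1}{47} \right)}}{5857} = \frac{0}{5857} = 0 \cdot \frac{1}{5857} = 0$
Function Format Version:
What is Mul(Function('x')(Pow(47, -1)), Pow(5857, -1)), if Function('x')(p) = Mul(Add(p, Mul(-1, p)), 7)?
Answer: 0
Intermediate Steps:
Function('x')(p) = 0 (Function('x')(p) = Mul(0, 7) = 0)
Mul(Function('x')(Pow(47, -1)), Pow(5857, -1)) = Mul(0, Pow(5857, -1)) = Mul(0, Rational(1, 5857)) = 0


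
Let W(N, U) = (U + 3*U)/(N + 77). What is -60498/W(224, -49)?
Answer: 1300707/14 ≈ 92908.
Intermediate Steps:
W(N, U) = 4*U/(77 + N) (W(N, U) = (4*U)/(77 + N) = 4*U/(77 + N))
-60498/W(224, -49) = -60498/(4*(-49)/(77 + 224)) = -60498/(4*(-49)/301) = -60498/(4*(-49)*(1/301)) = -60498/(-28/43) = -60498*(-43/28) = 1300707/14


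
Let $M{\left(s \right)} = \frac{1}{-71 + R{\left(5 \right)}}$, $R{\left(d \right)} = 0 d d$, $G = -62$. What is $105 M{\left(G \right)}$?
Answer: $- \frac{105}{71} \approx -1.4789$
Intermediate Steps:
$R{\left(d \right)} = 0$ ($R{\left(d \right)} = 0 d = 0$)
$M{\left(s \right)} = - \frac{1}{71}$ ($M{\left(s \right)} = \frac{1}{-71 + 0} = \frac{1}{-71} = - \frac{1}{71}$)
$105 M{\left(G \right)} = 105 \left(- \frac{1}{71}\right) = - \frac{105}{71}$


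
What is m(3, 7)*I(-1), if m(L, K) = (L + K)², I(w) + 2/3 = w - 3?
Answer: -1400/3 ≈ -466.67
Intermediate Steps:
I(w) = -11/3 + w (I(w) = -⅔ + (w - 3) = -⅔ + (-3 + w) = -11/3 + w)
m(L, K) = (K + L)²
m(3, 7)*I(-1) = (7 + 3)²*(-11/3 - 1) = 10²*(-14/3) = 100*(-14/3) = -1400/3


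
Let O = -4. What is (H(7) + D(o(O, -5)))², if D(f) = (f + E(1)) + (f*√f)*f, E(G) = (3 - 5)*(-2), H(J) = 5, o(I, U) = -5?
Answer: -3109 + 200*I*√5 ≈ -3109.0 + 447.21*I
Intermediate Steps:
E(G) = 4 (E(G) = -2*(-2) = 4)
D(f) = 4 + f + f^(5/2) (D(f) = (f + 4) + (f*√f)*f = (4 + f) + f^(3/2)*f = (4 + f) + f^(5/2) = 4 + f + f^(5/2))
(H(7) + D(o(O, -5)))² = (5 + (4 - 5 + (-5)^(5/2)))² = (5 + (4 - 5 + 25*I*√5))² = (5 + (-1 + 25*I*√5))² = (4 + 25*I*√5)²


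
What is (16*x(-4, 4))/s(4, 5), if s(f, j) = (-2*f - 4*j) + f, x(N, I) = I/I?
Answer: -⅔ ≈ -0.66667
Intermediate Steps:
x(N, I) = 1
s(f, j) = -f - 4*j (s(f, j) = (-4*j - 2*f) + f = -f - 4*j)
(16*x(-4, 4))/s(4, 5) = (16*1)/(-1*4 - 4*5) = 16/(-4 - 20) = 16/(-24) = 16*(-1/24) = -⅔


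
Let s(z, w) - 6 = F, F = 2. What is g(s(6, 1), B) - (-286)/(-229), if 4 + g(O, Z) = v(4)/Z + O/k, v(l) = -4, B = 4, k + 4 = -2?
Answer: -5209/687 ≈ -7.5822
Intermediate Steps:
k = -6 (k = -4 - 2 = -6)
s(z, w) = 8 (s(z, w) = 6 + 2 = 8)
g(O, Z) = -4 - 4/Z - O/6 (g(O, Z) = -4 + (-4/Z + O/(-6)) = -4 + (-4/Z + O*(-⅙)) = -4 + (-4/Z - O/6) = -4 - 4/Z - O/6)
g(s(6, 1), B) - (-286)/(-229) = (-4 - 4/4 - ⅙*8) - (-286)/(-229) = (-4 - 4*¼ - 4/3) - (-286)*(-1)/229 = (-4 - 1 - 4/3) - 1*286/229 = -19/3 - 286/229 = -5209/687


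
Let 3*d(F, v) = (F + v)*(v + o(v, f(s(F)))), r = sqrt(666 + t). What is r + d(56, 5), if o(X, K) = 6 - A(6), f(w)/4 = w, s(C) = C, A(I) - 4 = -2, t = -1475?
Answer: 183 + I*sqrt(809) ≈ 183.0 + 28.443*I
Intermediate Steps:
A(I) = 2 (A(I) = 4 - 2 = 2)
f(w) = 4*w
o(X, K) = 4 (o(X, K) = 6 - 1*2 = 6 - 2 = 4)
r = I*sqrt(809) (r = sqrt(666 - 1475) = sqrt(-809) = I*sqrt(809) ≈ 28.443*I)
d(F, v) = (4 + v)*(F + v)/3 (d(F, v) = ((F + v)*(v + 4))/3 = ((F + v)*(4 + v))/3 = ((4 + v)*(F + v))/3 = (4 + v)*(F + v)/3)
r + d(56, 5) = I*sqrt(809) + ((1/3)*5**2 + (4/3)*56 + (4/3)*5 + (1/3)*56*5) = I*sqrt(809) + ((1/3)*25 + 224/3 + 20/3 + 280/3) = I*sqrt(809) + (25/3 + 224/3 + 20/3 + 280/3) = I*sqrt(809) + 183 = 183 + I*sqrt(809)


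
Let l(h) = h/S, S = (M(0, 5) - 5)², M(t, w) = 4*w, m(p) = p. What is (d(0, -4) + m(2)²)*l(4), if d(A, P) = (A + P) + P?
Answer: -16/225 ≈ -0.071111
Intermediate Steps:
S = 225 (S = (4*5 - 5)² = (20 - 5)² = 15² = 225)
d(A, P) = A + 2*P
l(h) = h/225
(d(0, -4) + m(2)²)*l(4) = ((0 + 2*(-4)) + 2²)*((1/225)*4) = ((0 - 8) + 4)*(4/225) = (-8 + 4)*(4/225) = -4*4/225 = -16/225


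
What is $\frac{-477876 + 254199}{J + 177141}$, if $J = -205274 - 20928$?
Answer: $\frac{223677}{49061} \approx 4.5592$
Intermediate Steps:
$J = -226202$
$\frac{-477876 + 254199}{J + 177141} = \frac{-477876 + 254199}{-226202 + 177141} = - \frac{223677}{-49061} = \left(-223677\right) \left(- \frac{1}{49061}\right) = \frac{223677}{49061}$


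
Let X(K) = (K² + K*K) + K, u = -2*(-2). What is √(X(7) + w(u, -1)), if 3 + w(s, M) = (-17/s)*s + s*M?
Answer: 9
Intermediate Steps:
u = 4
w(s, M) = -20 + M*s (w(s, M) = -3 + ((-17/s)*s + s*M) = -3 + (-17 + M*s) = -20 + M*s)
X(K) = K + 2*K² (X(K) = (K² + K²) + K = 2*K² + K = K + 2*K²)
√(X(7) + w(u, -1)) = √(7*(1 + 2*7) + (-20 - 1*4)) = √(7*(1 + 14) + (-20 - 4)) = √(7*15 - 24) = √(105 - 24) = √81 = 9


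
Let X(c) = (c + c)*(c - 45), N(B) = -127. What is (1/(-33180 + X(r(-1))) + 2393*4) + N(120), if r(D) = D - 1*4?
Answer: 308662599/32680 ≈ 9445.0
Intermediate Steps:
r(D) = -4 + D (r(D) = D - 4 = -4 + D)
X(c) = 2*c*(-45 + c) (X(c) = (2*c)*(-45 + c) = 2*c*(-45 + c))
(1/(-33180 + X(r(-1))) + 2393*4) + N(120) = (1/(-33180 + 2*(-4 - 1)*(-45 + (-4 - 1))) + 2393*4) - 127 = (1/(-33180 + 2*(-5)*(-45 - 5)) + 9572) - 127 = (1/(-33180 + 2*(-5)*(-50)) + 9572) - 127 = (1/(-33180 + 500) + 9572) - 127 = (1/(-32680) + 9572) - 127 = (-1/32680 + 9572) - 127 = 312812959/32680 - 127 = 308662599/32680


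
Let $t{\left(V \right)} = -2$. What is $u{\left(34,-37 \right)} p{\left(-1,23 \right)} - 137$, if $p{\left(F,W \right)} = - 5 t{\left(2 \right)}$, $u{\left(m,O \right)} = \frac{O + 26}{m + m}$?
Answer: $- \frac{4713}{34} \approx -138.62$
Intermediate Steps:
$u{\left(m,O \right)} = \frac{26 + O}{2 m}$
$p{\left(F,W \right)} = 10$ ($p{\left(F,W \right)} = \left(-5\right) \left(-2\right) = 10$)
$u{\left(34,-37 \right)} p{\left(-1,23 \right)} - 137 = \frac{26 - 37}{2 \cdot 34} \cdot 10 - 137 = \frac{1}{2} \cdot \frac{1}{34} \left(-11\right) 10 - 137 = \left(- \frac{11}{68}\right) 10 - 137 = - \frac{55}{34} - 137 = - \frac{4713}{34}$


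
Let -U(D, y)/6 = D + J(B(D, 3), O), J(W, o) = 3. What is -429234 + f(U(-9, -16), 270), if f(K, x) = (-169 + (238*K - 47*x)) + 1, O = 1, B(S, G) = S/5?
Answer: -433524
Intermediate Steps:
B(S, G) = S/5 (B(S, G) = S*(1/5) = S/5)
U(D, y) = -18 - 6*D (U(D, y) = -6*(D + 3) = -6*(3 + D) = -18 - 6*D)
f(K, x) = -168 - 47*x + 238*K (f(K, x) = (-169 + (-47*x + 238*K)) + 1 = (-169 - 47*x + 238*K) + 1 = -168 - 47*x + 238*K)
-429234 + f(U(-9, -16), 270) = -429234 + (-168 - 47*270 + 238*(-18 - 6*(-9))) = -429234 + (-168 - 12690 + 238*(-18 + 54)) = -429234 + (-168 - 12690 + 238*36) = -429234 + (-168 - 12690 + 8568) = -429234 - 4290 = -433524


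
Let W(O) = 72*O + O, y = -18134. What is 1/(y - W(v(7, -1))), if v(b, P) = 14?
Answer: -1/19156 ≈ -5.2203e-5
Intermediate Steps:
W(O) = 73*O
1/(y - W(v(7, -1))) = 1/(-18134 - 73*14) = 1/(-18134 - 1*1022) = 1/(-18134 - 1022) = 1/(-19156) = -1/19156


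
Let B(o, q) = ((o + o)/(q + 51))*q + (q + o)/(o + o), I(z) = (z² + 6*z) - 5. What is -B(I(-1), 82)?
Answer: 10594/665 ≈ 15.931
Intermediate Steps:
I(z) = -5 + z² + 6*z
B(o, q) = (o + q)/(2*o) + 2*o*q/(51 + q) (B(o, q) = ((2*o)/(51 + q))*q + (o + q)/((2*o)) = (2*o/(51 + q))*q + (o + q)*(1/(2*o)) = 2*o*q/(51 + q) + (o + q)/(2*o) = (o + q)/(2*o) + 2*o*q/(51 + q))
-B(I(-1), 82) = -(82² + 51*(-5 + (-1)² + 6*(-1)) + 51*82 + (-5 + (-1)² + 6*(-1))*82 + 4*82*(-5 + (-1)² + 6*(-1))²)/(2*(-5 + (-1)² + 6*(-1))*(51 + 82)) = -(6724 + 51*(-5 + 1 - 6) + 4182 + (-5 + 1 - 6)*82 + 4*82*(-5 + 1 - 6)²)/(2*(-5 + 1 - 6)*133) = -(6724 + 51*(-10) + 4182 - 10*82 + 4*82*(-10)²)/(2*(-10)*133) = -(-1)*(6724 - 510 + 4182 - 820 + 4*82*100)/(2*10*133) = -(-1)*(6724 - 510 + 4182 - 820 + 32800)/(2*10*133) = -(-1)*42376/(2*10*133) = -1*(-10594/665) = 10594/665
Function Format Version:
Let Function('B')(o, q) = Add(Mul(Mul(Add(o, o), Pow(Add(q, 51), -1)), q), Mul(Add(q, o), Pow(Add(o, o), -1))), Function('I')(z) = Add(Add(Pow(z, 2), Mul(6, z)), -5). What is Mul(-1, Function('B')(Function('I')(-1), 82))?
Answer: Rational(10594, 665) ≈ 15.931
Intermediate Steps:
Function('I')(z) = Add(-5, Pow(z, 2), Mul(6, z))
Function('B')(o, q) = Add(Mul(Rational(1, 2), Pow(o, -1), Add(o, q)), Mul(2, o, q, Pow(Add(51, q), -1))) (Function('B')(o, q) = Add(Mul(Mul(Mul(2, o), Pow(Add(51, q), -1)), q), Mul(Add(o, q), Pow(Mul(2, o), -1))) = Add(Mul(Mul(2, o, Pow(Add(51, q), -1)), q), Mul(Add(o, q), Mul(Rational(1, 2), Pow(o, -1)))) = Add(Mul(2, o, q, Pow(Add(51, q), -1)), Mul(Rational(1, 2), Pow(o, -1), Add(o, q))) = Add(Mul(Rational(1, 2), Pow(o, -1), Add(o, q)), Mul(2, o, q, Pow(Add(51, q), -1))))
Mul(-1, Function('B')(Function('I')(-1), 82)) = Mul(-1, Mul(Rational(1, 2), Pow(Add(-5, Pow(-1, 2), Mul(6, -1)), -1), Pow(Add(51, 82), -1), Add(Pow(82, 2), Mul(51, Add(-5, Pow(-1, 2), Mul(6, -1))), Mul(51, 82), Mul(Add(-5, Pow(-1, 2), Mul(6, -1)), 82), Mul(4, 82, Pow(Add(-5, Pow(-1, 2), Mul(6, -1)), 2))))) = Mul(-1, Mul(Rational(1, 2), Pow(Add(-5, 1, -6), -1), Pow(133, -1), Add(6724, Mul(51, Add(-5, 1, -6)), 4182, Mul(Add(-5, 1, -6), 82), Mul(4, 82, Pow(Add(-5, 1, -6), 2))))) = Mul(-1, Mul(Rational(1, 2), Pow(-10, -1), Rational(1, 133), Add(6724, Mul(51, -10), 4182, Mul(-10, 82), Mul(4, 82, Pow(-10, 2))))) = Mul(-1, Mul(Rational(1, 2), Rational(-1, 10), Rational(1, 133), Add(6724, -510, 4182, -820, Mul(4, 82, 100)))) = Mul(-1, Mul(Rational(1, 2), Rational(-1, 10), Rational(1, 133), Add(6724, -510, 4182, -820, 32800))) = Mul(-1, Mul(Rational(1, 2), Rational(-1, 10), Rational(1, 133), 42376)) = Mul(-1, Rational(-10594, 665)) = Rational(10594, 665)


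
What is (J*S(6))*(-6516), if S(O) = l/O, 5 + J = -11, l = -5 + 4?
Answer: -17376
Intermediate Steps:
l = -1
J = -16 (J = -5 - 11 = -16)
S(O) = -1/O
(J*S(6))*(-6516) = -(-16)/6*(-6516) = -16*(-⅙)*(-6516) = (8/3)*(-6516) = -17376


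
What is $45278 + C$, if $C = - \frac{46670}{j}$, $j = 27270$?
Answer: $\frac{123468439}{2727} \approx 45276.0$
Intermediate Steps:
$C = - \frac{4667}{2727}$ ($C = - \frac{46670}{27270} = \left(-46670\right) \frac{1}{27270} = - \frac{4667}{2727} \approx -1.7114$)
$45278 + C = 45278 - \frac{4667}{2727} = \frac{123468439}{2727}$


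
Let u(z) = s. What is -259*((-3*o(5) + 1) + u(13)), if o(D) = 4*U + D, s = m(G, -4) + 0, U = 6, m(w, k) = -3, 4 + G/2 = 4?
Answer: 23051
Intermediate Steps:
G = 0 (G = -8 + 2*4 = -8 + 8 = 0)
s = -3 (s = -3 + 0 = -3)
o(D) = 24 + D (o(D) = 4*6 + D = 24 + D)
u(z) = -3
-259*((-3*o(5) + 1) + u(13)) = -259*((-3*(24 + 5) + 1) - 3) = -259*((-3*29 + 1) - 3) = -259*((-87 + 1) - 3) = -259*(-86 - 3) = -259*(-89) = 23051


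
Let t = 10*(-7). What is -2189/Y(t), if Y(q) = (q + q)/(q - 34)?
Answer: -56914/35 ≈ -1626.1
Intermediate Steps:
t = -70
Y(q) = 2*q/(-34 + q) (Y(q) = (2*q)/(-34 + q) = 2*q/(-34 + q))
-2189/Y(t) = -2189/(2*(-70)/(-34 - 70)) = -2189/(2*(-70)/(-104)) = -2189/(2*(-70)*(-1/104)) = -2189/35/26 = -2189*26/35 = -56914/35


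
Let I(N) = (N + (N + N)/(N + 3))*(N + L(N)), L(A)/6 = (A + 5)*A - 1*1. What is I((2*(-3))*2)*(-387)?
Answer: 1755432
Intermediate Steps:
L(A) = -6 + 6*A*(5 + A) (L(A) = 6*((A + 5)*A - 1*1) = 6*((5 + A)*A - 1) = 6*(A*(5 + A) - 1) = 6*(-1 + A*(5 + A)) = -6 + 6*A*(5 + A))
I(N) = (N + 2*N/(3 + N))*(-6 + 6*N**2 + 31*N) (I(N) = (N + (N + N)/(N + 3))*(N + (-6 + 6*N**2 + 30*N)) = (N + (2*N)/(3 + N))*(-6 + 6*N**2 + 31*N) = (N + 2*N/(3 + N))*(-6 + 6*N**2 + 31*N))
I((2*(-3))*2)*(-387) = (((2*(-3))*2)*(-30 + 6*((2*(-3))*2)**3 + 61*((2*(-3))*2)**2 + 149*((2*(-3))*2))/(3 + (2*(-3))*2))*(-387) = ((-6*2)*(-30 + 6*(-6*2)**3 + 61*(-6*2)**2 + 149*(-6*2))/(3 - 6*2))*(-387) = -12*(-30 + 6*(-12)**3 + 61*(-12)**2 + 149*(-12))/(3 - 12)*(-387) = -12*(-30 + 6*(-1728) + 61*144 - 1788)/(-9)*(-387) = -12*(-1/9)*(-30 - 10368 + 8784 - 1788)*(-387) = -12*(-1/9)*(-3402)*(-387) = -4536*(-387) = 1755432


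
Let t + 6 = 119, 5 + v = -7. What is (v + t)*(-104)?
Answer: -10504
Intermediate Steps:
v = -12 (v = -5 - 7 = -12)
t = 113 (t = -6 + 119 = 113)
(v + t)*(-104) = (-12 + 113)*(-104) = 101*(-104) = -10504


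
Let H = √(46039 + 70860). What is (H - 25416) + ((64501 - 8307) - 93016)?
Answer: -62238 + 29*√139 ≈ -61896.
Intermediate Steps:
H = 29*√139 (H = √116899 = 29*√139 ≈ 341.90)
(H - 25416) + ((64501 - 8307) - 93016) = (29*√139 - 25416) + ((64501 - 8307) - 93016) = (-25416 + 29*√139) + (56194 - 93016) = (-25416 + 29*√139) - 36822 = -62238 + 29*√139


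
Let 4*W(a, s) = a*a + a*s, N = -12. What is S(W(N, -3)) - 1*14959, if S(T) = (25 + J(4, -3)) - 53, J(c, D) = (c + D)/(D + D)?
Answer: -89923/6 ≈ -14987.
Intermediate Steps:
J(c, D) = (D + c)/(2*D) (J(c, D) = (D + c)/((2*D)) = (D + c)*(1/(2*D)) = (D + c)/(2*D))
W(a, s) = a²/4 + a*s/4 (W(a, s) = (a*a + a*s)/4 = (a² + a*s)/4 = a²/4 + a*s/4)
S(T) = -169/6 (S(T) = (25 + (½)*(-3 + 4)/(-3)) - 53 = (25 + (½)*(-⅓)*1) - 53 = (25 - ⅙) - 53 = 149/6 - 53 = -169/6)
S(W(N, -3)) - 1*14959 = -169/6 - 1*14959 = -169/6 - 14959 = -89923/6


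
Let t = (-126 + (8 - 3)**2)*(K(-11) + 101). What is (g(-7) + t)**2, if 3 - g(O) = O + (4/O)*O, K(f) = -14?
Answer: 77105961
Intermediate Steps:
g(O) = -1 - O (g(O) = 3 - (O + (4/O)*O) = 3 - (O + 4) = 3 - (4 + O) = 3 + (-4 - O) = -1 - O)
t = -8787 (t = (-126 + (8 - 3)**2)*(-14 + 101) = (-126 + 5**2)*87 = (-126 + 25)*87 = -101*87 = -8787)
(g(-7) + t)**2 = ((-1 - 1*(-7)) - 8787)**2 = ((-1 + 7) - 8787)**2 = (6 - 8787)**2 = (-8781)**2 = 77105961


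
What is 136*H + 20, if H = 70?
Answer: 9540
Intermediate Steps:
136*H + 20 = 136*70 + 20 = 9520 + 20 = 9540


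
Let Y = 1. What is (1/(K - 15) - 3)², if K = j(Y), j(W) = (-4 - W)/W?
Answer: 3721/400 ≈ 9.3025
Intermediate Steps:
j(W) = (-4 - W)/W
K = -5 (K = (-4 - 1*1)/1 = 1*(-4 - 1) = 1*(-5) = -5)
(1/(K - 15) - 3)² = (1/(-5 - 15) - 3)² = (1/(-20) - 3)² = (-1/20 - 3)² = (-61/20)² = 3721/400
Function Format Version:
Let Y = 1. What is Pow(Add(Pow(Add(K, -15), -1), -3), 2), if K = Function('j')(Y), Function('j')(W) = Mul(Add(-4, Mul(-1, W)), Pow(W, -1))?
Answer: Rational(3721, 400) ≈ 9.3025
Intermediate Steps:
Function('j')(W) = Mul(Pow(W, -1), Add(-4, Mul(-1, W)))
K = -5 (K = Mul(Pow(1, -1), Add(-4, Mul(-1, 1))) = Mul(1, Add(-4, -1)) = Mul(1, -5) = -5)
Pow(Add(Pow(Add(K, -15), -1), -3), 2) = Pow(Add(Pow(Add(-5, -15), -1), -3), 2) = Pow(Add(Pow(-20, -1), -3), 2) = Pow(Add(Rational(-1, 20), -3), 2) = Pow(Rational(-61, 20), 2) = Rational(3721, 400)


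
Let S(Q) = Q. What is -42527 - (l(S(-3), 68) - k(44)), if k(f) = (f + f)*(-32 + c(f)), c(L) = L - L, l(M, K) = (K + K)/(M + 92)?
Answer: -4035663/89 ≈ -45345.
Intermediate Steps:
l(M, K) = 2*K/(92 + M) (l(M, K) = (2*K)/(92 + M) = 2*K/(92 + M))
c(L) = 0
k(f) = -64*f (k(f) = (f + f)*(-32 + 0) = (2*f)*(-32) = -64*f)
-42527 - (l(S(-3), 68) - k(44)) = -42527 - (2*68/(92 - 3) - (-64)*44) = -42527 - (2*68/89 - 1*(-2816)) = -42527 - (2*68*(1/89) + 2816) = -42527 - (136/89 + 2816) = -42527 - 1*250760/89 = -42527 - 250760/89 = -4035663/89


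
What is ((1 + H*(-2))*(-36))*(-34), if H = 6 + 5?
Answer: -25704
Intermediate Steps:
H = 11
((1 + H*(-2))*(-36))*(-34) = ((1 + 11*(-2))*(-36))*(-34) = ((1 - 22)*(-36))*(-34) = -21*(-36)*(-34) = 756*(-34) = -25704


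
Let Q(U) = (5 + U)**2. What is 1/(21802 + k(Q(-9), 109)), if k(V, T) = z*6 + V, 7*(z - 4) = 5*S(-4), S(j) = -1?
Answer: 7/152864 ≈ 4.5792e-5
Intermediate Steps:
z = 23/7 (z = 4 + (5*(-1))/7 = 4 + (1/7)*(-5) = 4 - 5/7 = 23/7 ≈ 3.2857)
k(V, T) = 138/7 + V (k(V, T) = (23/7)*6 + V = 138/7 + V)
1/(21802 + k(Q(-9), 109)) = 1/(21802 + (138/7 + (5 - 9)**2)) = 1/(21802 + (138/7 + (-4)**2)) = 1/(21802 + (138/7 + 16)) = 1/(21802 + 250/7) = 1/(152864/7) = 7/152864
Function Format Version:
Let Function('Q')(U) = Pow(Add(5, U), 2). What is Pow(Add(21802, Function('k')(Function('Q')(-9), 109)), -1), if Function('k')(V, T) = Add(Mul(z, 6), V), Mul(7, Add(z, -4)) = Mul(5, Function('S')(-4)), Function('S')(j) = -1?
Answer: Rational(7, 152864) ≈ 4.5792e-5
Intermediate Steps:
z = Rational(23, 7) (z = Add(4, Mul(Rational(1, 7), Mul(5, -1))) = Add(4, Mul(Rational(1, 7), -5)) = Add(4, Rational(-5, 7)) = Rational(23, 7) ≈ 3.2857)
Function('k')(V, T) = Add(Rational(138, 7), V) (Function('k')(V, T) = Add(Mul(Rational(23, 7), 6), V) = Add(Rational(138, 7), V))
Pow(Add(21802, Function('k')(Function('Q')(-9), 109)), -1) = Pow(Add(21802, Add(Rational(138, 7), Pow(Add(5, -9), 2))), -1) = Pow(Add(21802, Add(Rational(138, 7), Pow(-4, 2))), -1) = Pow(Add(21802, Add(Rational(138, 7), 16)), -1) = Pow(Add(21802, Rational(250, 7)), -1) = Pow(Rational(152864, 7), -1) = Rational(7, 152864)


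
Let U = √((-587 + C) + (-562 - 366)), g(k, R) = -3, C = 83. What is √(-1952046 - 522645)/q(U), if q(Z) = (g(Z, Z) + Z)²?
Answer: -√2474691/(-1423*I + 12*√358) ≈ -0.17201 - 1.078*I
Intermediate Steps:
U = 2*I*√358 (U = √((-587 + 83) + (-562 - 366)) = √(-504 - 928) = √(-1432) = 2*I*√358 ≈ 37.842*I)
q(Z) = (-3 + Z)²
√(-1952046 - 522645)/q(U) = √(-1952046 - 522645)/((-3 + 2*I*√358)²) = √(-2474691)/(-3 + 2*I*√358)² = (I*√2474691)/(-3 + 2*I*√358)² = I*√2474691/(-3 + 2*I*√358)²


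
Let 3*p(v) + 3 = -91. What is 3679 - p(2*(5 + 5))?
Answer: 11131/3 ≈ 3710.3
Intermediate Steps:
p(v) = -94/3 (p(v) = -1 + (⅓)*(-91) = -1 - 91/3 = -94/3)
3679 - p(2*(5 + 5)) = 3679 - 1*(-94/3) = 3679 + 94/3 = 11131/3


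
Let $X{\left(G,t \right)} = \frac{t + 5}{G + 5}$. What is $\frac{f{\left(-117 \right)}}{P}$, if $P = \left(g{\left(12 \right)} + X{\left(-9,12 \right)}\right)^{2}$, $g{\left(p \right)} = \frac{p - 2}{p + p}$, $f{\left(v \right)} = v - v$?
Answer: $0$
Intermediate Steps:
$f{\left(v \right)} = 0$
$X{\left(G,t \right)} = \frac{5 + t}{5 + G}$
$g{\left(p \right)} = \frac{-2 + p}{2 p}$
$P = \frac{529}{36}$ ($P = \left(\frac{-2 + 12}{2 \cdot 12} + \frac{5 + 12}{5 - 9}\right)^{2} = \left(\frac{1}{2} \cdot \frac{1}{12} \cdot 10 + \frac{1}{-4} \cdot 17\right)^{2} = \left(\frac{5}{12} - \frac{17}{4}\right)^{2} = \left(- \frac{23}{6}\right)^{2} = \frac{529}{36} \approx 14.694$)
$\frac{f{\left(-117 \right)}}{P} = \frac{0}{\frac{529}{36}} = 0 \cdot \frac{36}{529} = 0$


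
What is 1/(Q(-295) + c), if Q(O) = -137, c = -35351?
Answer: -1/35488 ≈ -2.8179e-5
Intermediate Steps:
1/(Q(-295) + c) = 1/(-137 - 35351) = 1/(-35488) = -1/35488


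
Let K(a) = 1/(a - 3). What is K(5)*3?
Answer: 3/2 ≈ 1.5000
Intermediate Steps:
K(a) = 1/(-3 + a)
K(5)*3 = 3/(-3 + 5) = 3/2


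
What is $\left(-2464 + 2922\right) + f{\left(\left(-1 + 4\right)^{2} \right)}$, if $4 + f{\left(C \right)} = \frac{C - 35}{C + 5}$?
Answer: $\frac{3165}{7} \approx 452.14$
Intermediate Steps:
$f{\left(C \right)} = -4 + \frac{-35 + C}{5 + C}$ ($f{\left(C \right)} = -4 + \frac{C - 35}{C + 5} = -4 + \frac{-35 + C}{5 + C}$)
$\left(-2464 + 2922\right) + f{\left(\left(-1 + 4\right)^{2} \right)} = \left(-2464 + 2922\right) + \frac{-55 - 3 \left(-1 + 4\right)^{2}}{5 + \left(-1 + 4\right)^{2}} = 458 + \frac{-55 - 3 \cdot 3^{2}}{5 + 3^{2}} = 458 + \frac{-55 - 27}{5 + 9} = 458 + \frac{-55 - 27}{14} = 458 + \frac{1}{14} \left(-82\right) = 458 - \frac{41}{7} = \frac{3165}{7}$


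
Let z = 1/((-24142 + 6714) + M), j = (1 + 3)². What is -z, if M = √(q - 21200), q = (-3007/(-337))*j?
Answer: 1468309/25591463324 + I*√149465566/25591463324 ≈ 5.7375e-5 + 4.7772e-7*I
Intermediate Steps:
j = 16 (j = 4² = 16)
q = 48112/337 (q = -3007/(-337)*16 = -3007*(-1/337)*16 = (3007/337)*16 = 48112/337 ≈ 142.77)
M = 4*I*√149465566/337 (M = √(48112/337 - 21200) = √(-7096288/337) = 4*I*√149465566/337 ≈ 145.11*I)
z = 1/(-17428 + 4*I*√149465566/337) (z = 1/((-24142 + 6714) + 4*I*√149465566/337) = 1/(-17428 + 4*I*√149465566/337) ≈ -5.7375e-5 - 4.777e-7*I)
-z = -(-1468309/25591463324 - I*√149465566/25591463324) = 1468309/25591463324 + I*√149465566/25591463324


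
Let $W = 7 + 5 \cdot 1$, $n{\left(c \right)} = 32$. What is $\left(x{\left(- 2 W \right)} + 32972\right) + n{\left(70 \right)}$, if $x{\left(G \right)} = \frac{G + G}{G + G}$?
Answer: $33005$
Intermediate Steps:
$W = 12$ ($W = 7 + 5 = 12$)
$x{\left(G \right)} = 1$ ($x{\left(G \right)} = \frac{2 G}{2 G} = 2 G \frac{1}{2 G} = 1$)
$\left(x{\left(- 2 W \right)} + 32972\right) + n{\left(70 \right)} = \left(1 + 32972\right) + 32 = 32973 + 32 = 33005$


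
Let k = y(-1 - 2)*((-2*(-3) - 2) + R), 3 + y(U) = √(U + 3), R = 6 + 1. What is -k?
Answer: 33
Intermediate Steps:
R = 7
y(U) = -3 + √(3 + U) (y(U) = -3 + √(U + 3) = -3 + √(3 + U))
k = -33 (k = (-3 + √(3 + (-1 - 2)))*((-2*(-3) - 2) + 7) = (-3 + √(3 - 3))*((6 - 2) + 7) = (-3 + √0)*(4 + 7) = (-3 + 0)*11 = -3*11 = -33)
-k = -1*(-33) = 33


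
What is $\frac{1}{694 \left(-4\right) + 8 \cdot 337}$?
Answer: $- \frac{1}{80} \approx -0.0125$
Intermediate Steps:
$\frac{1}{694 \left(-4\right) + 8 \cdot 337} = \frac{1}{-2776 + 2696} = \frac{1}{-80} = - \frac{1}{80}$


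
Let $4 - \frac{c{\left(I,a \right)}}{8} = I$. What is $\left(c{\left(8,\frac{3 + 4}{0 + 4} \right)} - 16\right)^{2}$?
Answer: $2304$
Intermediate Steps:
$c{\left(I,a \right)} = 32 - 8 I$
$\left(c{\left(8,\frac{3 + 4}{0 + 4} \right)} - 16\right)^{2} = \left(\left(32 - 64\right) - 16\right)^{2} = \left(-32 - 16\right)^{2} = \left(-48\right)^{2} = 2304$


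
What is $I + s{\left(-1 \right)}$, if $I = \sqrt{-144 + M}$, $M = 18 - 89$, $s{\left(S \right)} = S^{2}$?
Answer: $1 + i \sqrt{215} \approx 1.0 + 14.663 i$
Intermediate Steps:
$M = -71$
$I = i \sqrt{215}$ ($I = \sqrt{-144 - 71} = \sqrt{-215} = i \sqrt{215} \approx 14.663 i$)
$I + s{\left(-1 \right)} = i \sqrt{215} + \left(-1\right)^{2} = i \sqrt{215} + 1 = 1 + i \sqrt{215}$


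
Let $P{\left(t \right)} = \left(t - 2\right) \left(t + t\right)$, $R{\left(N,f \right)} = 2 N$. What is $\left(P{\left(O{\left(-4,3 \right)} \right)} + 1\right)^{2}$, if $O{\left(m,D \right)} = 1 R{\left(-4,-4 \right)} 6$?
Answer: $23049601$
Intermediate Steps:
$O{\left(m,D \right)} = -48$ ($O{\left(m,D \right)} = 1 \cdot 2 \left(-4\right) 6 = 1 \left(-8\right) 6 = \left(-8\right) 6 = -48$)
$P{\left(t \right)} = 2 t \left(-2 + t\right)$ ($P{\left(t \right)} = \left(-2 + t\right) 2 t = 2 t \left(-2 + t\right)$)
$\left(P{\left(O{\left(-4,3 \right)} \right)} + 1\right)^{2} = \left(2 \left(-48\right) \left(-2 - 48\right) + 1\right)^{2} = \left(2 \left(-48\right) \left(-50\right) + 1\right)^{2} = \left(4800 + 1\right)^{2} = 4801^{2} = 23049601$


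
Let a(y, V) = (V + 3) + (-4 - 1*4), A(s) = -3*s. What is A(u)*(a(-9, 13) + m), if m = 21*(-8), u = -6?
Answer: -2880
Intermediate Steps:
m = -168
a(y, V) = -5 + V (a(y, V) = (3 + V) + (-4 - 4) = (3 + V) - 8 = -5 + V)
A(u)*(a(-9, 13) + m) = (-3*(-6))*((-5 + 13) - 168) = 18*(8 - 168) = 18*(-160) = -2880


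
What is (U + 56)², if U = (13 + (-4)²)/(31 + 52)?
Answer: 21874329/6889 ≈ 3175.3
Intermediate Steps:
U = 29/83 (U = (13 + 16)/83 = 29*(1/83) = 29/83 ≈ 0.34940)
(U + 56)² = (29/83 + 56)² = (4677/83)² = 21874329/6889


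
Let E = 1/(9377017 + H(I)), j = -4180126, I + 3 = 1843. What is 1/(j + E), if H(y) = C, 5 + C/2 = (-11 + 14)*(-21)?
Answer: -9376881/39196544067005 ≈ -2.3923e-7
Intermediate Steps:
I = 1840 (I = -3 + 1843 = 1840)
C = -136 (C = -10 + 2*((-11 + 14)*(-21)) = -10 + 2*(3*(-21)) = -10 + 2*(-63) = -10 - 126 = -136)
H(y) = -136
E = 1/9376881 (E = 1/(9377017 - 136) = 1/9376881 ≈ 1.0665e-7)
1/(j + E) = 1/(-4180126 + 1/9376881) = 1/(-39196544067005/9376881) = -9376881/39196544067005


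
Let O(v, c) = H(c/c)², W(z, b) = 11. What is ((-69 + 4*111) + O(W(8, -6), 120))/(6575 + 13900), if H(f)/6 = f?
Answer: 137/6825 ≈ 0.020073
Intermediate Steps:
H(f) = 6*f
O(v, c) = 36 (O(v, c) = (6*(c/c))² = (6*1)² = 6² = 36)
((-69 + 4*111) + O(W(8, -6), 120))/(6575 + 13900) = ((-69 + 4*111) + 36)/(6575 + 13900) = ((-69 + 444) + 36)/20475 = (375 + 36)*(1/20475) = 411*(1/20475) = 137/6825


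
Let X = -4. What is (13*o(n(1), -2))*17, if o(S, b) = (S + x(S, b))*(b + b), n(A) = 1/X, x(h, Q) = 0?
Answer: 221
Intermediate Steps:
n(A) = -¼ (n(A) = 1/(-4) = -¼)
o(S, b) = 2*S*b (o(S, b) = (S + 0)*(b + b) = S*(2*b) = 2*S*b)
(13*o(n(1), -2))*17 = (13*(2*(-¼)*(-2)))*17 = (13*1)*17 = 13*17 = 221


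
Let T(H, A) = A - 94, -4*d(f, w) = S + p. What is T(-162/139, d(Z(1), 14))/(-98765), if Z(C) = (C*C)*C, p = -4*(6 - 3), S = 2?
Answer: 183/197530 ≈ 0.00092644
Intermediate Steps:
p = -12 (p = -4*3 = -12)
Z(C) = C³ (Z(C) = C²*C = C³)
d(f, w) = 5/2 (d(f, w) = -(2 - 12)/4 = -¼*(-10) = 5/2)
T(H, A) = -94 + A
T(-162/139, d(Z(1), 14))/(-98765) = (-94 + 5/2)/(-98765) = -183/2*(-1/98765) = 183/197530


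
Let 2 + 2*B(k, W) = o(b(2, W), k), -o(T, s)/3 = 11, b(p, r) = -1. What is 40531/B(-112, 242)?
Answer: -81062/35 ≈ -2316.1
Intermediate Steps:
o(T, s) = -33 (o(T, s) = -3*11 = -33)
B(k, W) = -35/2 (B(k, W) = -1 + (1/2)*(-33) = -1 - 33/2 = -35/2)
40531/B(-112, 242) = 40531/(-35/2) = 40531*(-2/35) = -81062/35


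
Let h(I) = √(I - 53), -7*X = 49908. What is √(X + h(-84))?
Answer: √(-349356 + 49*I*√137)/7 ≈ 0.06931 + 84.438*I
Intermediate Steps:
X = -49908/7 (X = -⅐*49908 = -49908/7 ≈ -7129.7)
h(I) = √(-53 + I)
√(X + h(-84)) = √(-49908/7 + √(-53 - 84)) = √(-49908/7 + √(-137)) = √(-49908/7 + I*√137)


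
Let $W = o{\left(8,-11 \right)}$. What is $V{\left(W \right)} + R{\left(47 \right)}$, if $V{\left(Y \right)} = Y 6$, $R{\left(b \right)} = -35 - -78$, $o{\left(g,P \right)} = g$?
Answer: $91$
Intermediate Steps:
$R{\left(b \right)} = 43$ ($R{\left(b \right)} = -35 + 78 = 43$)
$W = 8$
$V{\left(Y \right)} = 6 Y$
$V{\left(W \right)} + R{\left(47 \right)} = 6 \cdot 8 + 43 = 48 + 43 = 91$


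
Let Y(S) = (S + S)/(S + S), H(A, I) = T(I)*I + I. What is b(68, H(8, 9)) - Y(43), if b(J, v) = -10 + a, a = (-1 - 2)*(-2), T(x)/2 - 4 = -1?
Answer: -5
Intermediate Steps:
T(x) = 6 (T(x) = 8 + 2*(-1) = 8 - 2 = 6)
a = 6 (a = -3*(-2) = 6)
H(A, I) = 7*I (H(A, I) = 6*I + I = 7*I)
Y(S) = 1 (Y(S) = (2*S)/((2*S)) = (2*S)*(1/(2*S)) = 1)
b(J, v) = -4 (b(J, v) = -10 + 6 = -4)
b(68, H(8, 9)) - Y(43) = -4 - 1*1 = -4 - 1 = -5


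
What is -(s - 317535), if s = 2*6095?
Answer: 305345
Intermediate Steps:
s = 12190
-(s - 317535) = -(12190 - 317535) = -1*(-305345) = 305345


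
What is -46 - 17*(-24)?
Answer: 362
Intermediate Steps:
-46 - 17*(-24) = -46 + 408 = 362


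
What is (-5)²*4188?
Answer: 104700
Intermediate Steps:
(-5)²*4188 = 25*4188 = 104700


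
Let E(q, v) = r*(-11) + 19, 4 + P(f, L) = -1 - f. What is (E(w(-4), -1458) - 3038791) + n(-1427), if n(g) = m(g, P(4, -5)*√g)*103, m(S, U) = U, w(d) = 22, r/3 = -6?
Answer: -3038574 - 927*I*√1427 ≈ -3.0386e+6 - 35018.0*I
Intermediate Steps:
r = -18 (r = 3*(-6) = -18)
P(f, L) = -5 - f (P(f, L) = -4 + (-1 - f) = -5 - f)
E(q, v) = 217 (E(q, v) = -18*(-11) + 19 = 198 + 19 = 217)
n(g) = -927*√g (n(g) = ((-5 - 1*4)*√g)*103 = ((-5 - 4)*√g)*103 = -9*√g*103 = -927*√g)
(E(w(-4), -1458) - 3038791) + n(-1427) = (217 - 3038791) - 927*I*√1427 = -3038574 - 927*I*√1427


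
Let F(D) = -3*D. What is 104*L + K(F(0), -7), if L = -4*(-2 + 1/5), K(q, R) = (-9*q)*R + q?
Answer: 3744/5 ≈ 748.80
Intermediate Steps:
K(q, R) = q - 9*R*q (K(q, R) = -9*R*q + q = q - 9*R*q)
L = 36/5 (L = -4*(-2 + ⅕) = -4*(-9/5) = 36/5 ≈ 7.2000)
104*L + K(F(0), -7) = 104*(36/5) + (-3*0)*(1 - 9*(-7)) = 3744/5 + 0*(1 + 63) = 3744/5 + 0*64 = 3744/5 + 0 = 3744/5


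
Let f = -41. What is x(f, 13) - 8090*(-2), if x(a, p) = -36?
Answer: 16144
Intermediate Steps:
x(f, 13) - 8090*(-2) = -36 - 8090*(-2) = -36 + 16180 = 16144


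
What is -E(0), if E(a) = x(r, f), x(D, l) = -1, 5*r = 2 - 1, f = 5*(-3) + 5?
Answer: 1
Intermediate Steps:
f = -10 (f = -15 + 5 = -10)
r = ⅕ (r = (2 - 1)/5 = (⅕)*1 = ⅕ ≈ 0.20000)
E(a) = -1
-E(0) = -1*(-1) = 1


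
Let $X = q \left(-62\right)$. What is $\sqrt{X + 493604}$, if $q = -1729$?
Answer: $\sqrt{600802} \approx 775.11$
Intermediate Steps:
$X = 107198$ ($X = \left(-1729\right) \left(-62\right) = 107198$)
$\sqrt{X + 493604} = \sqrt{107198 + 493604} = \sqrt{600802}$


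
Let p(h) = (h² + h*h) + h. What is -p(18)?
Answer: -666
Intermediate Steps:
p(h) = h + 2*h² (p(h) = (h² + h²) + h = 2*h² + h = h + 2*h²)
-p(18) = -18*(1 + 2*18) = -18*(1 + 36) = -18*37 = -1*666 = -666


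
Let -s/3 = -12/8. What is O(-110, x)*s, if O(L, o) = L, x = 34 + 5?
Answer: -495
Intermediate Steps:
x = 39
s = 9/2 (s = -(-36)/8 = -3*(-3/2) = 9/2 ≈ 4.5000)
O(-110, x)*s = -110*9/2 = -495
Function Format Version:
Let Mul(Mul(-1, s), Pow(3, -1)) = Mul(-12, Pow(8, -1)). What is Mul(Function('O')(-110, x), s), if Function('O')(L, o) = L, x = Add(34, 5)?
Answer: -495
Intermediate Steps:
x = 39
s = Rational(9, 2) (s = Mul(-3, Mul(-12, Pow(8, -1))) = Mul(-3, Mul(-12, Rational(1, 8))) = Mul(-3, Rational(-3, 2)) = Rational(9, 2) ≈ 4.5000)
Mul(Function('O')(-110, x), s) = Mul(-110, Rational(9, 2)) = -495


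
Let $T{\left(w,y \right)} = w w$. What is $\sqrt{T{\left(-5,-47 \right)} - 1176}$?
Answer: $i \sqrt{1151} \approx 33.926 i$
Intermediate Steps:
$T{\left(w,y \right)} = w^{2}$
$\sqrt{T{\left(-5,-47 \right)} - 1176} = \sqrt{\left(-5\right)^{2} - 1176} = \sqrt{25 - 1176} = \sqrt{-1151} = i \sqrt{1151}$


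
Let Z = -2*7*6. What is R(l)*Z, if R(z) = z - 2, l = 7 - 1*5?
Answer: 0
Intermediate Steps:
l = 2 (l = 7 - 5 = 2)
R(z) = -2 + z
Z = -84 (Z = -14*6 = -84)
R(l)*Z = (-2 + 2)*(-84) = 0*(-84) = 0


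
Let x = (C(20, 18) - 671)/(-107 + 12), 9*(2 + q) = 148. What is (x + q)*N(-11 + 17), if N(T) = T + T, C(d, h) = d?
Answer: 72836/285 ≈ 255.56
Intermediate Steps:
q = 130/9 (q = -2 + (⅑)*148 = -2 + 148/9 = 130/9 ≈ 14.444)
x = 651/95 (x = (20 - 671)/(-107 + 12) = -651/(-95) = -651*(-1/95) = 651/95 ≈ 6.8526)
N(T) = 2*T
(x + q)*N(-11 + 17) = (651/95 + 130/9)*(2*(-11 + 17)) = 18209*(2*6)/855 = (18209/855)*12 = 72836/285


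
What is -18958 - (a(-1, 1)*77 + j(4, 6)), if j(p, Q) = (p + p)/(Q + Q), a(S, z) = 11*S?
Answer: -54335/3 ≈ -18112.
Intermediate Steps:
j(p, Q) = p/Q (j(p, Q) = (2*p)/((2*Q)) = (2*p)*(1/(2*Q)) = p/Q)
-18958 - (a(-1, 1)*77 + j(4, 6)) = -18958 - ((11*(-1))*77 + 4/6) = -18958 - (-11*77 + 4*(⅙)) = -18958 - (-847 + ⅔) = -18958 - 1*(-2539/3) = -18958 + 2539/3 = -54335/3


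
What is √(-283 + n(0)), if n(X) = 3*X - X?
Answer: I*√283 ≈ 16.823*I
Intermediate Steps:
n(X) = 2*X
√(-283 + n(0)) = √(-283 + 2*0) = √(-283 + 0) = √(-283) = I*√283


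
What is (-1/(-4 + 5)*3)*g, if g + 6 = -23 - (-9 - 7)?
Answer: 39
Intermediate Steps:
g = -13 (g = -6 + (-23 - (-9 - 7)) = -6 + (-23 - 1*(-16)) = -6 + (-23 + 16) = -6 - 7 = -13)
(-1/(-4 + 5)*3)*g = -1/(-4 + 5)*3*(-13) = -1/1*3*(-13) = -1*1*3*(-13) = -3*(-13) = 39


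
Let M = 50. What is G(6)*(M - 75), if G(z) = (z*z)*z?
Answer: -5400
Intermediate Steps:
G(z) = z³ (G(z) = z²*z = z³)
G(6)*(M - 75) = 6³*(50 - 75) = 216*(-25) = -5400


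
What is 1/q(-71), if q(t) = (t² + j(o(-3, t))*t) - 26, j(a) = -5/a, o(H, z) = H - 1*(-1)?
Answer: 2/9675 ≈ 0.00020672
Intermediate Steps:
o(H, z) = 1 + H (o(H, z) = H + 1 = 1 + H)
q(t) = -26 + t² + 5*t/2 (q(t) = (t² + (-5/(1 - 3))*t) - 26 = (t² + (-5/(-2))*t) - 26 = (t² + (-5*(-½))*t) - 26 = (t² + 5*t/2) - 26 = -26 + t² + 5*t/2)
1/q(-71) = 1/(-26 + (-71)² + (5/2)*(-71)) = 1/(-26 + 5041 - 355/2) = 1/(9675/2) = 2/9675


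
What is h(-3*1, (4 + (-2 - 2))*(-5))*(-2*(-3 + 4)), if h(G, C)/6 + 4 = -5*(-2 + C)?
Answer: -72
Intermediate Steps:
h(G, C) = 36 - 30*C (h(G, C) = -24 + 6*(-5*(-2 + C)) = -24 + 6*(10 - 5*C) = -24 + (60 - 30*C) = 36 - 30*C)
h(-3*1, (4 + (-2 - 2))*(-5))*(-2*(-3 + 4)) = (36 - 30*(4 + (-2 - 2))*(-5))*(-2*(-3 + 4)) = (36 - 30*(4 - 4)*(-5))*(-2*1) = (36 - 0*(-5))*(-2) = (36 - 30*0)*(-2) = (36 + 0)*(-2) = 36*(-2) = -72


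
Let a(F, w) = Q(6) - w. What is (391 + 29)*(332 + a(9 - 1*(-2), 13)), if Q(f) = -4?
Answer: 132300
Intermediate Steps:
a(F, w) = -4 - w
(391 + 29)*(332 + a(9 - 1*(-2), 13)) = (391 + 29)*(332 + (-4 - 1*13)) = 420*(332 + (-4 - 13)) = 420*(332 - 17) = 420*315 = 132300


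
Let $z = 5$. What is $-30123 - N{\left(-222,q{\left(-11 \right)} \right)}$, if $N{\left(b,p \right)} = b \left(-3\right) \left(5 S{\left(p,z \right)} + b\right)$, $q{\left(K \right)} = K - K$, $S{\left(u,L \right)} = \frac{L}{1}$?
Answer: $101079$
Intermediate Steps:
$S{\left(u,L \right)} = L$ ($S{\left(u,L \right)} = L 1 = L$)
$q{\left(K \right)} = 0$
$N{\left(b,p \right)} = - 3 b \left(25 + b\right)$ ($N{\left(b,p \right)} = b \left(-3\right) \left(5 \cdot 5 + b\right) = - 3 b \left(25 + b\right)$)
$-30123 - N{\left(-222,q{\left(-11 \right)} \right)} = -30123 - \left(-3\right) \left(-222\right) \left(25 - 222\right) = -30123 - \left(-3\right) \left(-222\right) \left(-197\right) = -30123 - -131202 = -30123 + 131202 = 101079$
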